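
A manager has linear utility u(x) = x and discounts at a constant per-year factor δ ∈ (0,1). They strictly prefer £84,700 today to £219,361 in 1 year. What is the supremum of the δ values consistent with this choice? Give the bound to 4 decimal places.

δ < 0.3861

Under u(x) = x this choice says 84700 > δ·219361.
Dividing through by 219361 gives δ < 0.38612.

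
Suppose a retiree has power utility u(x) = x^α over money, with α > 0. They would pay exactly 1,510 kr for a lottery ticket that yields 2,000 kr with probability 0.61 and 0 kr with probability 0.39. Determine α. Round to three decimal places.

Since u(0) = 0, the lottery's EU is 0.61·2000^α.
Equating: 1510^α = 0.61·2000^α, i.e. 0.7550^α = 0.61.
Taking logs: α·ln(1510/2000) = ln(0.61), so α = -0.494296 / -0.281038 ≈ 1.759.

α ≈ 1.759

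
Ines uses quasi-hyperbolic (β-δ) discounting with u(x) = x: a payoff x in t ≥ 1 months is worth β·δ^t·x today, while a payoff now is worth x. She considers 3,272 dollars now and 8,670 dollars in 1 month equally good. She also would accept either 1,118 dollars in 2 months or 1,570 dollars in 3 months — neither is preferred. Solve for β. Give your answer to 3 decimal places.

β ≈ 0.530

The second indifference involves only future payoffs, so β cancels: β·δ^2·1118 = β·δ^3·1570, giving δ = 1118/1570 = 0.71210.
Substituting δ into 3272 = β·δ·8670: β = 3272/(6173.924) ≈ 0.530.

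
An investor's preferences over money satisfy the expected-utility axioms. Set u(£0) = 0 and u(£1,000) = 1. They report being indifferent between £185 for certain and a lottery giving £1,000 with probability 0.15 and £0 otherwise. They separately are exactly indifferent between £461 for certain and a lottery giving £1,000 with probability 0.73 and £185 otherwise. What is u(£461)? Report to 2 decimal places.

The first gamble pins u(£185): it must equal 0.15·1 + 0.85·0 = 0.15.
The second indifference gives u(£461) = 0.73·u(£1,000) + 0.27·u(£185) = 0.73·1.00 + 0.27·0.15 = 0.7705.

0.77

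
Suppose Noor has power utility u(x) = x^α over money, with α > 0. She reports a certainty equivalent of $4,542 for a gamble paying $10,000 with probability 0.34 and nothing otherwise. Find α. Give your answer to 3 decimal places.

EU(lottery) = 0.34·10000^α + 0.66·0 = 0.34·10000^α.
Indifference: 4542^α = 0.34·10000^α, so (4542/10000)^α = 0.34.
α = ln(0.34) / ln(4542/10000) = -1.078810/-0.789218 ≈ 1.367.

α ≈ 1.367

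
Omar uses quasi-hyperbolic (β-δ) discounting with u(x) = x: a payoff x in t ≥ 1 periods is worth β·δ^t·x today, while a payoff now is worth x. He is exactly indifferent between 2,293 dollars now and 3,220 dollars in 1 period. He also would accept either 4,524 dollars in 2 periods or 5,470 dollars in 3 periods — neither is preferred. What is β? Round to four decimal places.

β ≈ 0.8610

From the later pair, β·δ^2·4524 = β·δ^3·5470; dividing through, δ = 4524/5470 = 0.82706.
Substituting δ into 2293 = β·δ·3220: β = 2293/(2663.122) ≈ 0.8610.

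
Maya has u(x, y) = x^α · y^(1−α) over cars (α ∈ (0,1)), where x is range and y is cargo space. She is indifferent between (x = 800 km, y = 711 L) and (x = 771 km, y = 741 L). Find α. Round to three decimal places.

α ≈ 0.528

The Cobb–Douglas utilities coincide, so 800^α·711^(1−α) = 771^α·741^(1−α).
Rearrange to (800/771)^α = (741/711)^(1−α) and take logs: α·0.036923 = (1−α)·0.041328.
Thus α·(0.078251) = 0.041328, so α = 0.041328/0.078251 ≈ 0.528.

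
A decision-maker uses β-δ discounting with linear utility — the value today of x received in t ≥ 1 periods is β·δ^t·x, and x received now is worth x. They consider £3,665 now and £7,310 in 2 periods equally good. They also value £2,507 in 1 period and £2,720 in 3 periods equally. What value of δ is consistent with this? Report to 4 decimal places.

δ ≈ 0.9600

The second indifference involves only future payoffs, so β cancels: β·δ^1·2507 = β·δ^3·2720, giving δ^2 = 2507/2720 = 0.92169, so δ = 0.96005.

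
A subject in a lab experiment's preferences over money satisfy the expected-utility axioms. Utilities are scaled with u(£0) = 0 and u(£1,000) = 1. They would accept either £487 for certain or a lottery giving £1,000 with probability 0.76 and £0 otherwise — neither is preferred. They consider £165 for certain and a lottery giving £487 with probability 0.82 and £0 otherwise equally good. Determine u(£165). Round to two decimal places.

0.62

The first gamble pins u(£487): it must equal 0.76·1 + 0.24·0 = 0.76.
Then u(£165) = 0.82·u(£487) + 0.18·u(£0) = 0.82·0.76 + 0.18·0.00 = 0.6232.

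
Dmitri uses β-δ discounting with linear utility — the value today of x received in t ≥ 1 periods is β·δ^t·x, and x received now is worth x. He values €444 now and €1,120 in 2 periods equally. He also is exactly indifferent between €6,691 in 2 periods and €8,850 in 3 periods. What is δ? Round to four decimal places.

The second indifference involves only future payoffs, so β cancels: β·δ^2·6691 = β·δ^3·8850, giving δ = 6691/8850 = 0.75605.

δ ≈ 0.7560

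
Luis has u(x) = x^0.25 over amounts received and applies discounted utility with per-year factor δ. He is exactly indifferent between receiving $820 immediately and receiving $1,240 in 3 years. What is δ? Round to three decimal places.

Equating discounted utilities: u(820) = δ^3·u(1240) ⇒ δ^3 = u(820)/u(1240).
With u(x) = x^0.25: δ^3 = 820^0.25/1240^0.25 = (820/1240)^0.25 = 0.90177.
So δ = 0.90177^(1/3) ≈ 0.966.

δ ≈ 0.966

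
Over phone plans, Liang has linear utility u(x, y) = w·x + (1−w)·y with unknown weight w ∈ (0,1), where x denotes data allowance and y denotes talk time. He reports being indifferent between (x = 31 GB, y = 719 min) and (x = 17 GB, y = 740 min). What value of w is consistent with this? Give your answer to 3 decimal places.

Indifference: w·31 + (1−w)·719 = w·17 + (1−w)·740.
w·(31−17) = (1−w)·(740−719), i.e. w·14 = (1−w)·21.
Hence w = 21/(14+21) = 21/35 = 0.600.

w = 0.600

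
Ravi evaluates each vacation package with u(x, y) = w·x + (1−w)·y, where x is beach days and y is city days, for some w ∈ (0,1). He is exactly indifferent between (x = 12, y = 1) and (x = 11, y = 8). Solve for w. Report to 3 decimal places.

w = 0.875

u(12,1) = u(11,8) means w·12 + (1−w)·1 = w·11 + (1−w)·8.
Collecting terms: w·1 = (1−w)·7.
So w/(1−w) = 7/1 = 7.0000, giving w = 7/(1+7) = 0.875.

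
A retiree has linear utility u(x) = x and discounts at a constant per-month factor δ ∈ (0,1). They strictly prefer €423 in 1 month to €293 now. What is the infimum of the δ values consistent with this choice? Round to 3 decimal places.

Under u(x) = x this choice says 293 < δ·423.
Dividing through by 423 gives δ > 0.69267.

δ > 0.693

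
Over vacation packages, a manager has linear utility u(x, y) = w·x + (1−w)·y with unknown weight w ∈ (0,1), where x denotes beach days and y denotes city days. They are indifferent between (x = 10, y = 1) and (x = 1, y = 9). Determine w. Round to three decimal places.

w = 0.471

Equating utilities: w·10 + (1−w)·1 = w·1 + (1−w)·9.
w·(10−1) = (1−w)·(9−1), i.e. w·9 = (1−w)·8.
The marginal rate of substitution is 8/9, so w = 8/(9+8) = 0.471.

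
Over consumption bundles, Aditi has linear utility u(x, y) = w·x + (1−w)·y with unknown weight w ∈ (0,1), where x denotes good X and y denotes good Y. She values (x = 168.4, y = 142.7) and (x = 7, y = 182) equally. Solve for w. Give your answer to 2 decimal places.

Equating utilities: w·168.4 + (1−w)·142.7 = w·7 + (1−w)·182.
Collecting terms: w·161.4 = (1−w)·39.3.
Hence w = 39.3/(161.4+39.3) = 39.3/200.7 = 0.20.

w = 0.20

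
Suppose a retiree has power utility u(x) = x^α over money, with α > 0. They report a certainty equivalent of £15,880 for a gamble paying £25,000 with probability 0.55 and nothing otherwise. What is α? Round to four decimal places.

α ≈ 1.3174

Since u(0) = 0, the lottery's EU is 0.55·25000^α.
Setting u(15880) equal to that: 15880^α = 0.55·25000^α ⇒ (15880/25000)^α = 0.55.
Take logs: α = ln 0.55 / ln(15880/25000) ≈ 1.317357.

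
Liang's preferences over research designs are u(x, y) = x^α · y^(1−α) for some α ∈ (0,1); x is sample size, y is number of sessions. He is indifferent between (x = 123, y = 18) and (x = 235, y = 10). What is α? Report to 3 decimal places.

Set the two utilities equal: 123^α·18^(1−α) = 235^α·10^(1−α).
(123/235)^α = (10/18)^(1−α); take logs: α·ln(123/235) = (1−α)·ln(10/18), i.e. α·-0.647401 = (1−α)·-0.587787.
Thus α·(-1.235188) = -0.587787, so α = -0.587787/-1.235188 ≈ 0.476.

α ≈ 0.476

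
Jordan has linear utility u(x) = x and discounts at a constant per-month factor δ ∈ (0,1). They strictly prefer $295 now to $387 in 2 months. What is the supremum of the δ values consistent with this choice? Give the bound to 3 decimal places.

δ < 0.873

Comparing present values: 295 > δ^2·387.
So δ^2 < 295/387 = 0.76227; taking the square root of both positive sides preserves the inequality.
δ < (295/387)^(1/2) ≈ 0.873.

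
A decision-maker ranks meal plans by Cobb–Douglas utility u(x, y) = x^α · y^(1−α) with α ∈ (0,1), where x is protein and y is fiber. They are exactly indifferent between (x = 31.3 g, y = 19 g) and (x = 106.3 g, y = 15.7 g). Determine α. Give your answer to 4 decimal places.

α ≈ 0.1350

The Cobb–Douglas utilities coincide, so 31.3^α·19^(1−α) = 106.3^α·15.7^(1−α).
Rearrange to (31.3/106.3)^α = (15.7/19)^(1−α) and take logs: α·-1.2226472 = (1−α)·-0.1907783.
Thus α·(-1.4134255) = -0.1907783, so α = -0.1907783/-1.4134255 ≈ 0.1350.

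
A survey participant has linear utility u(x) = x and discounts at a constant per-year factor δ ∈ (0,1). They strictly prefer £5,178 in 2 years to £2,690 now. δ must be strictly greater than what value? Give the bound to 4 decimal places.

The preference means 2690 < δ^2·5178.
Dividing by 5178: δ^2 > 0.51951. Both sides are positive, so the square root keeps the direction.
δ > (2690/5178)^(1/2) ≈ 0.7208.

δ > 0.7208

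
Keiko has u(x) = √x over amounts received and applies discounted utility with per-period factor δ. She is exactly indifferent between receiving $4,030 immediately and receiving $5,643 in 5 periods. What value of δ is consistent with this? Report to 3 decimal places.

δ ≈ 0.967

Equating discounted utilities: u(4030) = δ^5·u(5643) ⇒ δ^5 = u(4030)/u(5643).
With u(x) = √x: δ^5 = √4030/√5643 = √(4030/5643) = 0.84508.
So δ = 0.84508^(1/5) ≈ 0.967.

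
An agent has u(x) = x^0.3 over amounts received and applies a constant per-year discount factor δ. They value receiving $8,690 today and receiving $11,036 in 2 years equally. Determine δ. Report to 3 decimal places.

δ ≈ 0.965

The payoff in 2 years is discounted by δ^2, so u(8690) = δ^2·u(11036) and δ^2 = u(8690)/u(11036).
Since u(x) = x^0.3, δ^2 = (8690/11036)^0.3 = 0.78742^0.3 = 0.93081.
Taking the square root: δ = 0.93081^(1/2) ≈ 0.965.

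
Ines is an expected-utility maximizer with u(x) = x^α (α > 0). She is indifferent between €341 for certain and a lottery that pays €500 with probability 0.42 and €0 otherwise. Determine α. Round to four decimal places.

Since u(0) = 0, the lottery's EU is 0.42·500^α.
Indifference: 341^α = 0.42·500^α, so (341/500)^α = 0.42.
α = ln(0.42) / ln(341/500) = -0.8675006/-0.3827256 ≈ 2.2666.

α ≈ 2.2666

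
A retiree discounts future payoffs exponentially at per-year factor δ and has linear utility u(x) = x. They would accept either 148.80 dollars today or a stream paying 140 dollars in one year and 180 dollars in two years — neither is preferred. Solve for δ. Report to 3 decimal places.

The stream is worth 140δ + 180δ² today, so 140δ + 180δ² = 148.80.
That is, 180δ² + 140δ − 148.80 = 0, a quadratic in δ.
δ = (−140 + √(140² + 4·180·148.80)) / (2·180) = (−140 + √126736.00) / 360 ≈ 0.600.

δ ≈ 0.600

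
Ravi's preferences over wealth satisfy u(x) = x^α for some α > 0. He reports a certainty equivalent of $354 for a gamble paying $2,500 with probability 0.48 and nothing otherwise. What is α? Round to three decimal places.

α ≈ 0.375

Since u(0) = 0, the lottery's EU is 0.48·2500^α.
Equating: 354^α = 0.48·2500^α, i.e. 0.1416^α = 0.48.
Taking logs: α·ln(354/2500) = ln(0.48), so α = -0.733969 / -1.954749 ≈ 0.375.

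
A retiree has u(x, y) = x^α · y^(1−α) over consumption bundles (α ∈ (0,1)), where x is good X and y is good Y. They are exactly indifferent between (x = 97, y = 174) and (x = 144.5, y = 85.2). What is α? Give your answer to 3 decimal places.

α ≈ 0.642

The Cobb–Douglas utilities coincide, so 97^α·174^(1−α) = 144.5^α·85.2^(1−α).
Taking logs: α·ln 97 + (1−α)·ln 174 = α·ln 144.5 + (1−α)·ln 85.2, i.e. α·-0.398569 = (1−α)·-0.714054.
Thus α·(-1.112623) = -0.714054, so α = -0.714054/-1.112623 ≈ 0.642.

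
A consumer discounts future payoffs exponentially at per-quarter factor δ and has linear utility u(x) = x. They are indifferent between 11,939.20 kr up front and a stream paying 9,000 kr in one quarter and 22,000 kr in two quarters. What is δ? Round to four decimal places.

δ ≈ 0.5600

Equating present values: 11939.20 = 9000δ + 22000δ².
Rearranged: 22000δ² + 9000δ − 11939.20 = 0.
The positive root is δ = [−9000 + √(9000² + 4·22000·11939.20)] / (2·22000) = (−9000 + 33640.000)/44000 ≈ 0.5600.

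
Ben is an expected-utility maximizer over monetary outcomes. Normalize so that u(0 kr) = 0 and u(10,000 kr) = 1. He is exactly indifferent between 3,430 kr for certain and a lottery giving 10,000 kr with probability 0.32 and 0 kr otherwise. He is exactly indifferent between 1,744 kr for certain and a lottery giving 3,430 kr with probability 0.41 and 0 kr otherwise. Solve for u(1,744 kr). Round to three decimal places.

0.131

First, u(3,430 kr) = 0.32·u(10,000 kr) + 0.68·u(0 kr) = 0.32.
The second indifference gives u(1,744 kr) = 0.41·u(3,430 kr) + 0.59·u(0 kr) = 0.41·0.32 + 0.59·0.00 = 0.1312.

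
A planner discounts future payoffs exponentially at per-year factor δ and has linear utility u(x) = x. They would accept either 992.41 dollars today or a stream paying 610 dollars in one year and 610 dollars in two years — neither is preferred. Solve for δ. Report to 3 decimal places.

δ ≈ 0.870

Present value of the stream is 610·δ + 610·δ². Indifference gives 610δ + 610δ² = 992.41.
Rearranged: 610δ² + 610δ − 992.41 = 0.
By the quadratic formula (taking the positive root), δ = (−610 + √2793580.40) / 1220 ≈ 0.870.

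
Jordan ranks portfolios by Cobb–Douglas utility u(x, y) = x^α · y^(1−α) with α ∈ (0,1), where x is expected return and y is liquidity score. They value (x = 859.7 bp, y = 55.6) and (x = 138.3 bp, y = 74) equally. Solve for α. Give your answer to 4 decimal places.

Set the two utilities equal: 859.7^α·55.6^(1−α) = 138.3^α·74^(1−α).
(859.7/138.3)^α = (74/55.6)^(1−α); take logs: α·ln(859.7/138.3) = (1−α)·ln(74/55.6), i.e. α·1.8271583 = (1−α)·0.2858819.
Thus α·(2.1130402) = 0.2858819, so α = 0.2858819/2.1130402 ≈ 0.1353.

α ≈ 0.1353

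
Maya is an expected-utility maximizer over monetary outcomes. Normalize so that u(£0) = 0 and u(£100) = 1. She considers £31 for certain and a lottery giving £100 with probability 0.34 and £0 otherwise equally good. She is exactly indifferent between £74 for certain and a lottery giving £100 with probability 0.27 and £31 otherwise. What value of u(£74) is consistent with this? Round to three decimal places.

From the first indifference, u(£31) = 0.34·u(£100) + 0.66·u(£0) = 0.34·1 + 0.66·0 = 0.34.
Chaining: u(£74) = 0.27·1.00 + 0.73·0.34 = 0.5182.

0.518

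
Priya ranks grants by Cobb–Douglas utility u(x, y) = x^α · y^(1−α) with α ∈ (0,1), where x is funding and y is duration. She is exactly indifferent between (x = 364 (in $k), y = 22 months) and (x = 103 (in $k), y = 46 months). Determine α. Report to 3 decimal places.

α ≈ 0.369

Set the two utilities equal: 364^α·22^(1−α) = 103^α·46^(1−α).
(364/103)^α = (46/22)^(1−α); take logs: α·ln(364/103) = (1−α)·ln(46/22), i.e. α·1.262425 = (1−α)·0.737599.
Thus α·(2.000024) = 0.737599, so α = 0.737599/2.000024 ≈ 0.369.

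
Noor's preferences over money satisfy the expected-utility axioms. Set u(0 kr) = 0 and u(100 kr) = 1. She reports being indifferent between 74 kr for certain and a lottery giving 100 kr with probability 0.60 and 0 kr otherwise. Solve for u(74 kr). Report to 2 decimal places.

By the standard-gamble method, u(74 kr) is just the indifference probability on the best outcome: 0.60.

0.60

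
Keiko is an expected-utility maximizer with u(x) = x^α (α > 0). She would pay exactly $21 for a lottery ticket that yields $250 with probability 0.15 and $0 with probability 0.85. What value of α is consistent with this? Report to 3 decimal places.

EU(lottery) = 0.15·250^α + 0.85·0 = 0.15·250^α.
Setting u(21) equal to that: 21^α = 0.15·250^α ⇒ (21/250)^α = 0.15.
α = ln(0.15) / ln(21/250) = -1.897120/-2.476938 ≈ 0.766.

α ≈ 0.766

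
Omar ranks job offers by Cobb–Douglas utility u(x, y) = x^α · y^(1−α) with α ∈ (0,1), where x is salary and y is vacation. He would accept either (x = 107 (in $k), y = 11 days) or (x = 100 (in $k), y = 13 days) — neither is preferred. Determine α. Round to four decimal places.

α ≈ 0.7117

The Cobb–Douglas utilities coincide, so 107^α·11^(1−α) = 100^α·13^(1−α).
(107/100)^α = (13/11)^(1−α); take logs: α·ln(107/100) = (1−α)·ln(13/11), i.e. α·0.0676586 = (1−α)·0.1670541.
Thus α·(0.2347127) = 0.1670541, so α = 0.1670541/0.2347127 ≈ 0.7117.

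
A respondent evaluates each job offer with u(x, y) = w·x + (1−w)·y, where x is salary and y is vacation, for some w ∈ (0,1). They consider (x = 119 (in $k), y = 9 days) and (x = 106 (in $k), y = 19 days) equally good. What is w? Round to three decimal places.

Equating utilities: w·119 + (1−w)·9 = w·106 + (1−w)·19.
w·(119−106) = (1−w)·(19−9), i.e. w·13 = (1−w)·10.
So w/(1−w) = 10/13 = 0.7692, giving w = 10/(13+10) = 0.435.

w = 0.435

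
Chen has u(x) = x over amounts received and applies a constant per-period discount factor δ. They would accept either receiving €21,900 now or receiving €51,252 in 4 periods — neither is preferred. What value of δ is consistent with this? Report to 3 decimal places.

Equating discounted utilities: u(21900) = δ^4·u(51252) ⇒ δ^4 = u(21900)/u(51252).
With u(x) = x: δ^4 = 21900/51252 = 0.42730.
Taking the 4th root: δ = 0.42730^(1/4) ≈ 0.809.

δ ≈ 0.809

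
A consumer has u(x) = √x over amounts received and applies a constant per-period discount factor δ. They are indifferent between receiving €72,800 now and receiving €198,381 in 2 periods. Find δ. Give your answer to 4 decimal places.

Equating discounted utilities: u(72800) = δ^2·u(198381) ⇒ δ^2 = u(72800)/u(198381).
With u(x) = √x: δ^2 = √72800/√198381 = √(72800/198381) = 0.60578.
Taking the square root: δ = 0.60578^(1/2) ≈ 0.7783.

δ ≈ 0.7783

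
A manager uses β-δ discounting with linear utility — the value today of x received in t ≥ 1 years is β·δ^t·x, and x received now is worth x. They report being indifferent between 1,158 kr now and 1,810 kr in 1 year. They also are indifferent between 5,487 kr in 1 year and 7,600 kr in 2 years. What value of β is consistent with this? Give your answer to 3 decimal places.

β ≈ 0.886

The second indifference involves only future payoffs, so β cancels: β·δ^1·5487 = β·δ^2·7600, giving δ = 5487/7600 = 0.72197.
Now use the now-vs-future pair: 1158 = β·δ·1810 gives β = 1158/(0.72197·1810) ≈ 0.886.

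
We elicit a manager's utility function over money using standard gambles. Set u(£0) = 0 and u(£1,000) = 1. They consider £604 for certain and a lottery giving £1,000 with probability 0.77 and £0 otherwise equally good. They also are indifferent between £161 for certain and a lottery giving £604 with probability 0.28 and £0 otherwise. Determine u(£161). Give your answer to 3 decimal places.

From the first indifference, u(£604) = 0.77·u(£1,000) + 0.23·u(£0) = 0.77·1 + 0.23·0 = 0.77.
The second indifference gives u(£161) = 0.28·u(£604) + 0.72·u(£0) = 0.28·0.77 + 0.72·0.00 = 0.2156.

0.216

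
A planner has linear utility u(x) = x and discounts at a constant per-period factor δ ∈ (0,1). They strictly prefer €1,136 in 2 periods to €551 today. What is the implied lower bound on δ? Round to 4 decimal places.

Under u(x) = x this choice says 551 < δ^2·1136.
Hence δ^2 > 551/1136 = 0.48504, and x ↦ x^(1/2) is increasing on (0,∞).
δ > (551/1136)^(1/2) ≈ 0.6964.

δ > 0.6964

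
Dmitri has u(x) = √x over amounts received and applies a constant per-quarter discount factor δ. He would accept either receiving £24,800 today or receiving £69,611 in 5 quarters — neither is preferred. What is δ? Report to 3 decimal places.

Indifference means u(24800) = δ^5 · u(69611), so δ^5 = u(24800)/u(69611).
Since u(x) = √x, δ^5 = √(24800/69611) = 0.59688.
So δ = 0.59688^(1/5) ≈ 0.902.

δ ≈ 0.902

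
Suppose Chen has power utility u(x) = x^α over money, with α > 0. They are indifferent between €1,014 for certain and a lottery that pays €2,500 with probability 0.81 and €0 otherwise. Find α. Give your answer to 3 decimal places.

α ≈ 0.234

Since u(0) = 0, the lottery's EU is 0.81·2500^α.
Equating: 1014^α = 0.81·2500^α, i.e. 0.4056^α = 0.81.
Take logs: α = ln 0.81 / ln(1014/2500) ≈ 0.23351.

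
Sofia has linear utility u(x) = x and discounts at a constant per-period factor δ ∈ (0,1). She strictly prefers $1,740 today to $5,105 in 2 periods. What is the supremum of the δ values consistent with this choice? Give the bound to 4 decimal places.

δ < 0.5838

Under u(x) = x this choice says 1740 > δ^2·5105.
Dividing by 5105: δ^2 < 0.34084. Both sides are positive, so the square root keeps the direction.
δ < 0.34084^(1/2) = 0.5838.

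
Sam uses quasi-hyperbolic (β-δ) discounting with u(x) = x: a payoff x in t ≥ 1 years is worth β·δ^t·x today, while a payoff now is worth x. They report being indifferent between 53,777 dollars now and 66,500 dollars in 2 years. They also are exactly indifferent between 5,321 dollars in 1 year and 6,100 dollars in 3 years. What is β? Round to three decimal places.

β ≈ 0.927

From the later pair, β·δ^1·5321 = β·δ^3·6100; dividing through, δ^2 = 5321/6100 = 0.87230, so δ = 0.93397.
Substituting δ into 53777 = β·δ^2·66500: β = 53777/(58007.623) ≈ 0.927.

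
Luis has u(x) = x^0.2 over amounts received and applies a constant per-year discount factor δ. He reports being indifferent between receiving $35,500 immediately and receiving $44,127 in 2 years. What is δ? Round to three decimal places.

The payoff in 2 years is discounted by δ^2, so u(35500) = δ^2·u(44127) and δ^2 = u(35500)/u(44127).
Since u(x) = x^0.2, δ^2 = (35500/44127)^0.2 = 0.80450^0.2 = 0.95743.
Taking the square root: δ = 0.95743^(1/2) ≈ 0.978.

δ ≈ 0.978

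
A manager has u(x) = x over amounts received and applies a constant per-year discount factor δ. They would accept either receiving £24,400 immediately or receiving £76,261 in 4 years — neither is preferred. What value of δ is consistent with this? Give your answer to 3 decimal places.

δ ≈ 0.752

The payoff in 4 years is discounted by δ^4, so u(24400) = δ^4·u(76261) and δ^4 = u(24400)/u(76261).
With u(x) = x: δ^4 = 24400/76261 = 0.31995.
So δ = 0.31995^(1/4) ≈ 0.752.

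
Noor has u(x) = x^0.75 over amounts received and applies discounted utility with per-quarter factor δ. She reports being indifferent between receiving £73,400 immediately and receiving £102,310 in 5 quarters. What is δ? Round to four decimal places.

δ ≈ 0.9514

Equating discounted utilities: u(73400) = δ^5·u(102310) ⇒ δ^5 = u(73400)/u(102310).
With u(x) = x^0.75: δ^5 = 73400^0.75/102310^0.75 = (73400/102310)^0.75 = 0.77953.
Taking the 5th root: δ = 0.77953^(1/5) ≈ 0.9514.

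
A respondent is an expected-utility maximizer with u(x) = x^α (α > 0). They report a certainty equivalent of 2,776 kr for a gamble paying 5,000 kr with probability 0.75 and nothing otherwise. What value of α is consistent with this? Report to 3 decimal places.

The lottery's expected utility is 0.75·u(5000) + 0.25·u(0) = 0.75·5000^α (since u(0) = 0 for α > 0).
Equating: 2776^α = 0.75·5000^α, i.e. 0.5552^α = 0.75.
Taking logs: α·ln(2776/5000) = ln(0.75), so α = -0.287682 / -0.588427 ≈ 0.489.

α ≈ 0.489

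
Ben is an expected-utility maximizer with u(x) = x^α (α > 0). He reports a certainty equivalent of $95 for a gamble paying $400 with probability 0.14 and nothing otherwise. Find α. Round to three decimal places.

Since u(0) = 0, the lottery's EU is 0.14·400^α.
Setting u(95) equal to that: 95^α = 0.14·400^α ⇒ (95/400)^α = 0.14.
Take logs: α = ln 0.14 / ln(95/400) ≈ 1.36765.

α ≈ 1.368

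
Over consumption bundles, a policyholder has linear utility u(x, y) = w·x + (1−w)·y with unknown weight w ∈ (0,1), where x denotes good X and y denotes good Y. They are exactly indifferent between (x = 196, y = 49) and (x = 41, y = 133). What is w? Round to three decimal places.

Equating utilities: w·196 + (1−w)·49 = w·41 + (1−w)·133.
Rearranging, 155·w − 84·(1−w) = 0.
Hence w = 84/(155+84) = 84/239 = 0.351.

w = 0.351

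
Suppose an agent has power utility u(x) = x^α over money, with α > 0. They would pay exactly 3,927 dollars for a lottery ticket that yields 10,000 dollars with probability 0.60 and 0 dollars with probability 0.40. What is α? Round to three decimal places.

α ≈ 0.547

EU(lottery) = 0.60·10000^α + 0.40·0 = 0.60·10000^α.
Equating: 3927^α = 0.60·10000^α, i.e. 0.3927^α = 0.60.
Take logs: α = ln 0.60 / ln(3927/10000) ≈ 0.54651.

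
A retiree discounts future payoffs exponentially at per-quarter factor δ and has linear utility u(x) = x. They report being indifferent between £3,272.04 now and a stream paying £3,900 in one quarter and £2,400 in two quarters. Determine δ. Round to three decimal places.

Present value of the stream is 3900·δ + 2400·δ². Indifference gives 3900δ + 2400δ² = 3272.04.
So 2400δ² + 3900δ − 3272.04 = 0.
δ = (−3900 + √(3900² + 4·2400·3272.04)) / (2·2400) = (−3900 + √46621584.00) / 4800 ≈ 0.610.

δ ≈ 0.610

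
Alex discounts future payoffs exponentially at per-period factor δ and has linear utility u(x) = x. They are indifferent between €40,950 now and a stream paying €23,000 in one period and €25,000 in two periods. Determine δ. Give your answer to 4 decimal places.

δ ≈ 0.9000

The stream is worth 23000δ + 25000δ² today, so 23000δ + 25000δ² = 40950.
That is, 25000δ² + 23000δ − 40950 = 0, a quadratic in δ.
The positive root is δ = [−23000 + √(23000² + 4·25000·40950)] / (2·25000) = (−23000 + 68000.000)/50000 ≈ 0.9000.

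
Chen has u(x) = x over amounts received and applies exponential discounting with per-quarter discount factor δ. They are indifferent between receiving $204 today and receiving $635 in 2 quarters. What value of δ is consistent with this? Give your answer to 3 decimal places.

δ ≈ 0.567

Indifference means u(204) = δ^2 · u(635), so δ^2 = u(204)/u(635).
With u(x) = x: δ^2 = 204/635 = 0.32126.
So δ = 0.32126^(1/2) ≈ 0.567.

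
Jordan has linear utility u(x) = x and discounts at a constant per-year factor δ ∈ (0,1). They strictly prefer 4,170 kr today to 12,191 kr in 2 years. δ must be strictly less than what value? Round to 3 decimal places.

δ < 0.585

Comparing present values: 4170 > δ^2·12191.
So δ^2 < 4170/12191 = 0.34206; taking the square root of both positive sides preserves the inequality.
δ < 0.34206^(1/2) = 0.585.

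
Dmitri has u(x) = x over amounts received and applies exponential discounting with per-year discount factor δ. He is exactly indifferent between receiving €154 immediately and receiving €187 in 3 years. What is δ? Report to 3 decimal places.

The payoff in 3 years is discounted by δ^3, so u(154) = δ^3·u(187) and δ^3 = u(154)/u(187).
With u(x) = x: δ^3 = 154/187 = 0.82353.
So δ = 0.82353^(1/3) ≈ 0.937.

δ ≈ 0.937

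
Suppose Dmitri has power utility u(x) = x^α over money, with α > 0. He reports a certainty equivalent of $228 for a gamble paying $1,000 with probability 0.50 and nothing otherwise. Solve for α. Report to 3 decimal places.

α ≈ 0.469

EU(lottery) = 0.50·1000^α + 0.50·0 = 0.50·1000^α.
Equating: 228^α = 0.50·1000^α, i.e. 0.2280^α = 0.50.
α = ln(0.50) / ln(228/1000) = -0.693147/-1.478410 ≈ 0.469.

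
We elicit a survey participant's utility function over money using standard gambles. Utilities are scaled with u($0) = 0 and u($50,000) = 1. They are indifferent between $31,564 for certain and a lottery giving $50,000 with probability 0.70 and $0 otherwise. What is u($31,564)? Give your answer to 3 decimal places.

0.700

The indifference gives u($31,564) = 0.70·u($50,000) + 0.30·u($0) = 0.70·1 + 0.30·0 = 0.70.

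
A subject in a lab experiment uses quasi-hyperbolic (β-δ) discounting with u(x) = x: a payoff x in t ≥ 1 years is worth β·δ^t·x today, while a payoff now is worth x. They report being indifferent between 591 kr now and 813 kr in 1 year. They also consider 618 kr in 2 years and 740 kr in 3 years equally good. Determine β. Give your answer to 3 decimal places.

From the later pair, β·δ^2·618 = β·δ^3·740; dividing through, δ = 618/740 = 0.83514.
Substituting δ into 591 = β·δ·813: β = 591/(678.965) ≈ 0.870.

β ≈ 0.870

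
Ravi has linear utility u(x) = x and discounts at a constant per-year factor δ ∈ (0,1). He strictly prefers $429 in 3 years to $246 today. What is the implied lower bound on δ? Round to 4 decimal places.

δ > 0.8308

The preference means 246 < δ^3·429.
So δ^3 > 246/429 = 0.57343; taking the cube root of both positive sides preserves the inequality.
δ > 0.57343^(1/3) = 0.8308.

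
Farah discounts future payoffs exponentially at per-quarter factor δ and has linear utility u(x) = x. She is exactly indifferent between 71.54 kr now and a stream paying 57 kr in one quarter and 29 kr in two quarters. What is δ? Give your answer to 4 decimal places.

δ ≈ 0.8700

The stream is worth 57δ + 29δ² today, so 57δ + 29δ² = 71.54.
So 29δ² + 57δ − 71.54 = 0.
By the quadratic formula (taking the positive root), δ = (−57 + √11547.64) / 58 ≈ 0.8700.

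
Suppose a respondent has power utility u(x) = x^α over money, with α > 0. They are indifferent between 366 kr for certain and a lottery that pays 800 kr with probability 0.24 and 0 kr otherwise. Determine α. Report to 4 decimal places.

EU(lottery) = 0.24·800^α + 0.76·0 = 0.24·800^α.
Indifference: 366^α = 0.24·800^α, so (366/800)^α = 0.24.
Taking logs: α·ln(366/800) = ln(0.24), so α = -1.4271164 / -0.7819784 ≈ 1.8250.

α ≈ 1.8250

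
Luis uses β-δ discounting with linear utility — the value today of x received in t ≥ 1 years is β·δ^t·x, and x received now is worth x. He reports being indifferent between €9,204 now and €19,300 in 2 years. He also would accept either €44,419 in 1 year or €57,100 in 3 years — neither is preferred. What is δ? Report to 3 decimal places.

Both payoffs in the second observation are in the future, so β drops out: δ^1·44419 = δ^3·57100 ⇒ δ^2 = 44419/57100 = 0.77792, so δ = 0.88200.

δ ≈ 0.882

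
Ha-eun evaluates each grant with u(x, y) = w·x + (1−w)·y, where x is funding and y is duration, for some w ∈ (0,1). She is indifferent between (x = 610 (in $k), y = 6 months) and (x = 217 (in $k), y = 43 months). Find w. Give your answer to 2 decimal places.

w = 0.09

u(610,6) = u(217,43) means w·610 + (1−w)·6 = w·217 + (1−w)·43.
Rearranging, 393·w − 37·(1−w) = 0.
So w/(1−w) = 37/393 = 0.0941, giving w = 37/(393+37) = 0.09.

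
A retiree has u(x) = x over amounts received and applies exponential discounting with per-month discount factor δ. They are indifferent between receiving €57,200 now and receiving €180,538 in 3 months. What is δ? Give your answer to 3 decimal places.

Equating discounted utilities: u(57200) = δ^3·u(180538) ⇒ δ^3 = u(57200)/u(180538).
With u(x) = x: δ^3 = 57200/180538 = 0.31683.
So δ = 0.31683^(1/3) ≈ 0.682.

δ ≈ 0.682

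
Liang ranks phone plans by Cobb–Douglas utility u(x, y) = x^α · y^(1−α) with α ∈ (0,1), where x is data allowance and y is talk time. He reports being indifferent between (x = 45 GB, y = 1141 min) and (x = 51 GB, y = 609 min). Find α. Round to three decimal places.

Set the two utilities equal: 45^α·1141^(1−α) = 51^α·609^(1−α).
Rearrange to (45/51)^α = (609/1141)^(1−α) and take logs: α·-0.125163 = (1−α)·-0.627842.
Thus α·(-0.753005) = -0.627842, so α = -0.627842/-0.753005 ≈ 0.834.

α ≈ 0.834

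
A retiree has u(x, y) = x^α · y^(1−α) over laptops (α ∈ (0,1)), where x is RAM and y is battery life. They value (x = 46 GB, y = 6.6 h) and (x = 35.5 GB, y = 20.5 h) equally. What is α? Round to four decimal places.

α ≈ 0.8139

Indifference: 46^α · 6.6^(1−α) = 35.5^α · 20.5^(1−α).
Rearrange to (46/35.5)^α = (20.5/6.6)^(1−α) and take logs: α·0.2591087 = (1−α)·1.1333552.
With A = 0.2591087 and B = 1.1333552: α·A = (1−α)·B, so α = B/(A+B) = 1.1333552/1.3924639 ≈ 0.8139.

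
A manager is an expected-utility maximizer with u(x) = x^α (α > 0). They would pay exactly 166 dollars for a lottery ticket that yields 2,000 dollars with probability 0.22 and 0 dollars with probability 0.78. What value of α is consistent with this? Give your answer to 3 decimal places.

α ≈ 0.608

Since u(0) = 0, the lottery's EU is 0.22·2000^α.
Equating: 166^α = 0.22·2000^α, i.e. 0.0830^α = 0.22.
α = ln(0.22) / ln(166/2000) = -1.514128/-2.488915 ≈ 0.608.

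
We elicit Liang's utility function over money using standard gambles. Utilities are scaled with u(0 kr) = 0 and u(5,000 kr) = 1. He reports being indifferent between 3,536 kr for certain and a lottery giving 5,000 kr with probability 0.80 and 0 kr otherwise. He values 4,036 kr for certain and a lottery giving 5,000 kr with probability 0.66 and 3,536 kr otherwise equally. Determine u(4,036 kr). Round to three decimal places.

From the first indifference, u(3,536 kr) = 0.80·u(5,000 kr) + 0.20·u(0 kr) = 0.80·1 + 0.20·0 = 0.80.
Then u(4,036 kr) = 0.66·u(5,000 kr) + 0.34·u(3,536 kr) = 0.66·1.00 + 0.34·0.80 = 0.9320.

0.932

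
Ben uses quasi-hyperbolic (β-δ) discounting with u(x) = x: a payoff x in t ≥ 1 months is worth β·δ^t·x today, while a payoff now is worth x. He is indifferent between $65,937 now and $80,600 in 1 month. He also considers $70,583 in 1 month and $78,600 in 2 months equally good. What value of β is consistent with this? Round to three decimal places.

From the later pair, β·δ^1·70583 = β·δ^2·78600; dividing through, δ = 70583/78600 = 0.89800.
Now use the now-vs-future pair: 65937 = β·δ·80600 gives β = 65937/(0.89800·80600) ≈ 0.911.

β ≈ 0.911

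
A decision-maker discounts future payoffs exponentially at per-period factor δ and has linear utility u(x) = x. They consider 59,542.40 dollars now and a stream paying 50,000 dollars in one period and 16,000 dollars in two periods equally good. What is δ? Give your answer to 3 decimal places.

δ ≈ 0.920

The stream is worth 50000δ + 16000δ² today, so 50000δ + 16000δ² = 59542.40.
That is, 16000δ² + 50000δ − 59542.40 = 0, a quadratic in δ.
The positive root is δ = [−50000 + √(50000² + 4·16000·59542.40)] / (2·16000) = (−50000 + 79440.000)/32000 ≈ 0.920.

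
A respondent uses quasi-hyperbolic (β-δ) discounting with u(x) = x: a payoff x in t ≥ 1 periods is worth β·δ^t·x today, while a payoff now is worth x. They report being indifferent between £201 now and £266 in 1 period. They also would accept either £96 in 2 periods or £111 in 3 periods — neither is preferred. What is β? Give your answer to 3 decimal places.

The second indifference involves only future payoffs, so β cancels: β·δ^2·96 = β·δ^3·111, giving δ = 96/111 = 0.86486.
Now use the now-vs-future pair: 201 = β·δ·266 gives β = 201/(0.86486·266) ≈ 0.874.

β ≈ 0.874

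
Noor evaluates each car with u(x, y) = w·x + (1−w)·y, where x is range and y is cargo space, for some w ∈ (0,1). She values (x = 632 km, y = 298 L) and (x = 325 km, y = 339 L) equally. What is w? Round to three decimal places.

Indifference: w·632 + (1−w)·298 = w·325 + (1−w)·339.
Collecting terms: w·307 = (1−w)·41.
The marginal rate of substitution is 41/307, so w = 41/(307+41) = 0.118.

w = 0.118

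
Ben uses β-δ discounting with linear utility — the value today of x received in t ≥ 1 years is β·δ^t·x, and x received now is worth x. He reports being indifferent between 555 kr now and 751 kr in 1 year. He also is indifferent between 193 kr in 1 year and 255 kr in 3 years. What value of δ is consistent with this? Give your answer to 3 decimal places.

From the later pair, β·δ^1·193 = β·δ^3·255; dividing through, δ^2 = 193/255 = 0.75686, so δ = 0.86998.

δ ≈ 0.870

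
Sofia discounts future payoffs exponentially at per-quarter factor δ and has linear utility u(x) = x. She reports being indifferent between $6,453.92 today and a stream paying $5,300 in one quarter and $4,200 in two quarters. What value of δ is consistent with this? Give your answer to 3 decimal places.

δ ≈ 0.760

Equating present values: 6453.92 = 5300δ + 4200δ².
Rearranged: 4200δ² + 5300δ − 6453.92 = 0.
By the quadratic formula (taking the positive root), δ = (−5300 + √136515856.00) / 8400 ≈ 0.760.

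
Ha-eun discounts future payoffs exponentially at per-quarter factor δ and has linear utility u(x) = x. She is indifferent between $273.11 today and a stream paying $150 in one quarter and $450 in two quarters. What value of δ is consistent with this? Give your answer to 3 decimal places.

δ ≈ 0.630

The stream is worth 150δ + 450δ² today, so 150δ + 450δ² = 273.11.
So 450δ² + 150δ − 273.11 = 0.
δ = (−150 + √(150² + 4·450·273.11)) / (2·450) = (−150 + √514098.00) / 900 ≈ 0.630.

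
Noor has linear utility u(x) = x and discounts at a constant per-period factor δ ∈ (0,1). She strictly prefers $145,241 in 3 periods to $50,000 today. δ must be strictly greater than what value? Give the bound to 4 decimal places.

δ > 0.7009

Under u(x) = x this choice says 50000 < δ^3·145241.
Hence δ^3 > 50000/145241 = 0.34426, and x ↦ x^(1/3) is increasing on (0,∞).
δ > (50000/145241)^(1/3) ≈ 0.7009.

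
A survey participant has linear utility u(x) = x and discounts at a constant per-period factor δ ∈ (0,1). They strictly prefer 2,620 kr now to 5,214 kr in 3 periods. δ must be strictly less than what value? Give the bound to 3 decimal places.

δ < 0.795

The preference means 2620 > δ^3·5214.
So δ^3 < 2620/5214 = 0.50249; taking the cube root of both positive sides preserves the inequality.
δ < (2620/5214)^(1/3) ≈ 0.795.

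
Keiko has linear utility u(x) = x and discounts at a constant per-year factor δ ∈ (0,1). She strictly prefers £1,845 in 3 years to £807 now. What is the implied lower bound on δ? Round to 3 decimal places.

δ > 0.759

Under u(x) = x this choice says 807 < δ^3·1845.
Hence δ^3 > 807/1845 = 0.43740, and x ↦ x^(1/3) is increasing on (0,∞).
δ > 0.43740^(1/3) = 0.759.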